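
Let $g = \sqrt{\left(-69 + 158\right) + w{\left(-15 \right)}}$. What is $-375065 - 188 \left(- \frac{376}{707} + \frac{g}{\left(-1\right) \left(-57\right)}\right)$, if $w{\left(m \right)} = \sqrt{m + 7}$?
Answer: $- \frac{265100267}{707} - \frac{188 \sqrt{89 + 2 i \sqrt{2}}}{57} \approx -3.75 \cdot 10^{5} - 0.49437 i$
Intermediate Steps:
$w{\left(m \right)} = \sqrt{7 + m}$
$g = \sqrt{89 + 2 i \sqrt{2}}$ ($g = \sqrt{\left(-69 + 158\right) + \sqrt{7 - 15}} = \sqrt{89 + \sqrt{-8}} = \sqrt{89 + 2 i \sqrt{2}} \approx 9.4352 + 0.1499 i$)
$-375065 - 188 \left(- \frac{376}{707} + \frac{g}{\left(-1\right) \left(-57\right)}\right) = -375065 - 188 \left(- \frac{376}{707} + \frac{\sqrt{89 + 2 i \sqrt{2}}}{\left(-1\right) \left(-57\right)}\right) = -375065 - 188 \left(\left(-376\right) \frac{1}{707} + \frac{\sqrt{89 + 2 i \sqrt{2}}}{57}\right) = -375065 - 188 \left(- \frac{376}{707} + \sqrt{89 + 2 i \sqrt{2}} \cdot \frac{1}{57}\right) = -375065 - 188 \left(- \frac{376}{707} + \frac{\sqrt{89 + 2 i \sqrt{2}}}{57}\right) = -375065 + \left(\frac{70688}{707} - \frac{188 \sqrt{89 + 2 i \sqrt{2}}}{57}\right) = - \frac{265100267}{707} - \frac{188 \sqrt{89 + 2 i \sqrt{2}}}{57}$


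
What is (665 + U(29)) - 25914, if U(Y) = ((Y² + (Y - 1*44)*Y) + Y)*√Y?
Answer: -25249 + 435*√29 ≈ -22906.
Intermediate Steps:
U(Y) = √Y*(Y + Y² + Y*(-44 + Y)) (U(Y) = ((Y² + (Y - 44)*Y) + Y)*√Y = ((Y² + (-44 + Y)*Y) + Y)*√Y = ((Y² + Y*(-44 + Y)) + Y)*√Y = (Y + Y² + Y*(-44 + Y))*√Y = √Y*(Y + Y² + Y*(-44 + Y)))
(665 + U(29)) - 25914 = (665 + 29^(3/2)*(-43 + 2*29)) - 25914 = (665 + (29*√29)*(-43 + 58)) - 25914 = (665 + (29*√29)*15) - 25914 = (665 + 435*√29) - 25914 = -25249 + 435*√29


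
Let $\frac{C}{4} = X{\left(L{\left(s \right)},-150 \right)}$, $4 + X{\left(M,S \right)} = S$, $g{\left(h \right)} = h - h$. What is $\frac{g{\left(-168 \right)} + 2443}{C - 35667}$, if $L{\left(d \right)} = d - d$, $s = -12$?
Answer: $- \frac{2443}{36283} \approx -0.067332$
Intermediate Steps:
$g{\left(h \right)} = 0$
$L{\left(d \right)} = 0$
$X{\left(M,S \right)} = -4 + S$
$C = -616$ ($C = 4 \left(-4 - 150\right) = 4 \left(-154\right) = -616$)
$\frac{g{\left(-168 \right)} + 2443}{C - 35667} = \frac{0 + 2443}{-616 - 35667} = \frac{2443}{-36283} = 2443 \left(- \frac{1}{36283}\right) = - \frac{2443}{36283}$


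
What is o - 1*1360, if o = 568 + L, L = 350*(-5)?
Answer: -2542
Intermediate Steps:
L = -1750
o = -1182 (o = 568 - 1750 = -1182)
o - 1*1360 = -1182 - 1*1360 = -1182 - 1360 = -2542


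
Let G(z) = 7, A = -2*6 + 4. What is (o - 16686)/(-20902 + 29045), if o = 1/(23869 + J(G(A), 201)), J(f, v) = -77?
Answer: -396993311/193738256 ≈ -2.0491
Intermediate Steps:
A = -8 (A = -12 + 4 = -8)
o = 1/23792 (o = 1/(23869 - 77) = 1/23792 ≈ 4.2031e-5)
(o - 16686)/(-20902 + 29045) = (1/23792 - 16686)/(-20902 + 29045) = -396993311/23792/8143 = -396993311/23792*1/8143 = -396993311/193738256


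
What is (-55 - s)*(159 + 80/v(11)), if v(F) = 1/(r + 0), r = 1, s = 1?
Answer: -13384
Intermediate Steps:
v(F) = 1 (v(F) = 1/(1 + 0) = 1/1 = 1)
(-55 - s)*(159 + 80/v(11)) = (-55 - 1*1)*(159 + 80/1) = (-55 - 1)*(159 + 80*1) = -56*(159 + 80) = -56*239 = -13384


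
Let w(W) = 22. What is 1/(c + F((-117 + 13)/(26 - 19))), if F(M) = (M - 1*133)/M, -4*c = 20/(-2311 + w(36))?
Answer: 238056/2369635 ≈ 0.10046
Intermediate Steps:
c = 5/2289 (c = -5/(-2311 + 22) = -5/(-2289) = -5*(-1)/2289 = -1/4*(-20/2289) = 5/2289 ≈ 0.0021844)
F(M) = (-133 + M)/M (F(M) = (M - 133)/M = (-133 + M)/M)
1/(c + F((-117 + 13)/(26 - 19))) = 1/(5/2289 + (-133 + (-117 + 13)/(26 - 19))/(((-117 + 13)/(26 - 19)))) = 1/(5/2289 + (-133 - 104/7)/((-104/7))) = 1/(5/2289 + (-133 - 104*1/7)/((-104*1/7))) = 1/(5/2289 + (-133 - 104/7)/(-104/7)) = 1/(5/2289 - 7/104*(-1035/7)) = 1/(5/2289 + 1035/104) = 1/(2369635/238056) = 238056/2369635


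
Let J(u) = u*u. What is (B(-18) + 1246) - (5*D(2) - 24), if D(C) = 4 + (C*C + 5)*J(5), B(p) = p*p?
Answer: 449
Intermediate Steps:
B(p) = p**2
J(u) = u**2
D(C) = 129 + 25*C**2 (D(C) = 4 + (C*C + 5)*5**2 = 4 + (C**2 + 5)*25 = 4 + (5 + C**2)*25 = 4 + (125 + 25*C**2) = 129 + 25*C**2)
(B(-18) + 1246) - (5*D(2) - 24) = ((-18)**2 + 1246) - (5*(129 + 25*2**2) - 24) = (324 + 1246) - (5*(129 + 25*4) - 24) = 1570 - (5*(129 + 100) - 24) = 1570 - (5*229 - 24) = 1570 - (1145 - 24) = 1570 - 1*1121 = 1570 - 1121 = 449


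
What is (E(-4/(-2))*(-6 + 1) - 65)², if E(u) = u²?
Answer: 7225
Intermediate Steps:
(E(-4/(-2))*(-6 + 1) - 65)² = ((-4/(-2))²*(-6 + 1) - 65)² = ((-4*(-½))²*(-5) - 65)² = (2²*(-5) - 65)² = (4*(-5) - 65)² = (-20 - 65)² = (-85)² = 7225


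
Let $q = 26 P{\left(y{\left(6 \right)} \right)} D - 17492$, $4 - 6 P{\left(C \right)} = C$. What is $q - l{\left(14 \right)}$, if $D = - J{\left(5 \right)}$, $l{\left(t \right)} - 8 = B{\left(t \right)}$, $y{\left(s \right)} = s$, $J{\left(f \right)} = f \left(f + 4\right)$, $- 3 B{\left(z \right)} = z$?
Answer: $- \frac{51316}{3} \approx -17105.0$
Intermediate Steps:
$B{\left(z \right)} = - \frac{z}{3}$
$J{\left(f \right)} = f \left(4 + f\right)$
$l{\left(t \right)} = 8 - \frac{t}{3}$
$P{\left(C \right)} = \frac{2}{3} - \frac{C}{6}$
$D = -45$ ($D = - 5 \left(4 + 5\right) = - 5 \cdot 9 = \left(-1\right) 45 = -45$)
$q = -17102$ ($q = 26 \left(\frac{2}{3} - 1\right) \left(-45\right) - 17492 = 26 \left(- \frac{1}{3}\right) \left(-45\right) - 17492 = \left(- \frac{26}{3}\right) \left(-45\right) - 17492 = 390 - 17492 = -17102$)
$q - l{\left(14 \right)} = -17102 - \left(8 - \frac{14}{3}\right) = -17102 - \frac{10}{3} = - \frac{51316}{3}$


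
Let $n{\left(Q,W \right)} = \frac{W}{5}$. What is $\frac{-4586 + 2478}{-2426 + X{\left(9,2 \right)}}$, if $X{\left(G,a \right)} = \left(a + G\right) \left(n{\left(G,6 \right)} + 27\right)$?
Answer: $\frac{10540}{10579} \approx 0.99631$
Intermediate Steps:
$n{\left(Q,W \right)} = \frac{W}{5}$ ($n{\left(Q,W \right)} = W \frac{1}{5} = \frac{W}{5}$)
$X{\left(G,a \right)} = \frac{141 G}{5} + \frac{141 a}{5}$ ($X{\left(G,a \right)} = \left(a + G\right) \left(\frac{1}{5} \cdot 6 + 27\right) = \left(G + a\right) \left(\frac{6}{5} + 27\right) = \left(G + a\right) \frac{141}{5} = \frac{141 G}{5} + \frac{141 a}{5}$)
$\frac{-4586 + 2478}{-2426 + X{\left(9,2 \right)}} = \frac{-4586 + 2478}{-2426 + \left(\frac{141}{5} \cdot 9 + \frac{141}{5} \cdot 2\right)} = - \frac{2108}{-2426 + \left(\frac{1269}{5} + \frac{282}{5}\right)} = - \frac{2108}{-2426 + \frac{1551}{5}} = - \frac{2108}{- \frac{10579}{5}} = \left(-2108\right) \left(- \frac{5}{10579}\right) = \frac{10540}{10579}$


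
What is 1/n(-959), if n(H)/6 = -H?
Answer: 1/5754 ≈ 0.00017379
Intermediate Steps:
n(H) = -6*H (n(H) = 6*(-H) = -6*H)
1/n(-959) = 1/(-6*(-959)) = 1/5754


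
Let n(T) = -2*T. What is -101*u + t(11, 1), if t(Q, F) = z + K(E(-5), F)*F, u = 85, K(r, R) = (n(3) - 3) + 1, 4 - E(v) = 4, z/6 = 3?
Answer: -8575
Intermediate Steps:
z = 18 (z = 6*3 = 18)
E(v) = 0 (E(v) = 4 - 1*4 = 4 - 4 = 0)
K(r, R) = -8 (K(r, R) = (-2*3 - 3) + 1 = (-6 - 3) + 1 = -9 + 1 = -8)
t(Q, F) = 18 - 8*F
-101*u + t(11, 1) = -101*85 + (18 - 8*1) = -8585 + (18 - 8) = -8585 + 10 = -8575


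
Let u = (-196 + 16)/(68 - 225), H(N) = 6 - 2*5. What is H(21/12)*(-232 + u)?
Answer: 144976/157 ≈ 923.41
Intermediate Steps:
H(N) = -4 (H(N) = 6 - 10 = -4)
u = 180/157 (u = -180/(-157) = -180*(-1/157) = 180/157 ≈ 1.1465)
H(21/12)*(-232 + u) = -4*(-232 + 180/157) = -4*(-36244/157) = 144976/157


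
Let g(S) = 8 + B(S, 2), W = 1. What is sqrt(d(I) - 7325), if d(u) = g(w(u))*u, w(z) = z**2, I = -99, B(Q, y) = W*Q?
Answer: 4*I*sqrt(61151) ≈ 989.15*I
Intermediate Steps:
B(Q, y) = Q (B(Q, y) = 1*Q = Q)
g(S) = 8 + S
d(u) = u*(8 + u**2) (d(u) = (8 + u**2)*u = u*(8 + u**2))
sqrt(d(I) - 7325) = sqrt(-99*(8 + (-99)**2) - 7325) = sqrt(-99*(8 + 9801) - 7325) = sqrt(-99*9809 - 7325) = sqrt(-971091 - 7325) = sqrt(-978416) = 4*I*sqrt(61151)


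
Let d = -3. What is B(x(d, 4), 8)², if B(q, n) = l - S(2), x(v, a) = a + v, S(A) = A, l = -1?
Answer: 9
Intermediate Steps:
B(q, n) = -3 (B(q, n) = -1 - 1*2 = -1 - 2 = -3)
B(x(d, 4), 8)² = (-3)² = 9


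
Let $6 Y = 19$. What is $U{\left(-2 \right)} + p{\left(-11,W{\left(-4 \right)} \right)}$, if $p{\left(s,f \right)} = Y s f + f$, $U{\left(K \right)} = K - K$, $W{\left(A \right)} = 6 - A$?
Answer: $- \frac{1015}{3} \approx -338.33$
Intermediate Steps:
$Y = \frac{19}{6}$ ($Y = \frac{1}{6} \cdot 19 = \frac{19}{6} \approx 3.1667$)
$U{\left(K \right)} = 0$
$p{\left(s,f \right)} = f + \frac{19 f s}{6}$ ($p{\left(s,f \right)} = \frac{19 s}{6} f + f = \frac{19 f s}{6} + f = f + \frac{19 f s}{6}$)
$U{\left(-2 \right)} + p{\left(-11,W{\left(-4 \right)} \right)} = 0 + \frac{\left(6 - -4\right) \left(6 + 19 \left(-11\right)\right)}{6} = 0 + \frac{\left(6 + 4\right) \left(6 - 209\right)}{6} = 0 + \frac{1}{6} \cdot 10 \left(-203\right) = 0 - \frac{1015}{3} = - \frac{1015}{3}$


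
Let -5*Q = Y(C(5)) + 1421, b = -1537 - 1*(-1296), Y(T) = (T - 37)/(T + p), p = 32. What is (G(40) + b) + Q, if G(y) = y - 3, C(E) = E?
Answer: -18057/37 ≈ -488.03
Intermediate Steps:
G(y) = -3 + y
Y(T) = (-37 + T)/(32 + T) (Y(T) = (T - 37)/(T + 32) = (-37 + T)/(32 + T))
b = -241 (b = -1537 + 1296 = -241)
Q = -10509/37 (Q = -((-37 + 5)/(32 + 5) + 1421)/5 = -(-32/37 + 1421)/5 = -⅕*52545/37 = -10509/37 ≈ -284.03)
(G(40) + b) + Q = ((-3 + 40) - 241) - 10509/37 = (37 - 241) - 10509/37 = -204 - 10509/37 = -18057/37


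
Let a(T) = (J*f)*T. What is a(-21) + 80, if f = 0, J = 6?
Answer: 80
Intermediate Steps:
a(T) = 0 (a(T) = (6*0)*T = 0*T = 0)
a(-21) + 80 = 0 + 80 = 80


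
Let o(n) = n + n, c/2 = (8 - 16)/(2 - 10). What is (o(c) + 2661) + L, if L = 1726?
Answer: 4391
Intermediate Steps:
c = 2 (c = 2*((8 - 16)/(2 - 10)) = 2*(-8/(-8)) = 2*(-8*(-1/8)) = 2*1 = 2)
o(n) = 2*n
(o(c) + 2661) + L = (2*2 + 2661) + 1726 = (4 + 2661) + 1726 = 2665 + 1726 = 4391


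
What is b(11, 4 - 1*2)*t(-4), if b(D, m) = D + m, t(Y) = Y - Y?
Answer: 0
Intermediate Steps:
t(Y) = 0
b(11, 4 - 1*2)*t(-4) = (11 + (4 - 1*2))*0 = (11 + (4 - 2))*0 = (11 + 2)*0 = 13*0 = 0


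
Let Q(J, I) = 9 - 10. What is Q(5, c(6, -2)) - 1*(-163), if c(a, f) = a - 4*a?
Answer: 162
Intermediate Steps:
c(a, f) = -3*a
Q(J, I) = -1
Q(5, c(6, -2)) - 1*(-163) = -1 - 1*(-163) = -1 + 163 = 162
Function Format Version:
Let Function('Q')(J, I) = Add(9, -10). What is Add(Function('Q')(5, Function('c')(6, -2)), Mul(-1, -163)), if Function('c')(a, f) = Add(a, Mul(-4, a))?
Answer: 162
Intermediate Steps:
Function('c')(a, f) = Mul(-3, a)
Function('Q')(J, I) = -1
Add(Function('Q')(5, Function('c')(6, -2)), Mul(-1, -163)) = Add(-1, Mul(-1, -163)) = Add(-1, 163) = 162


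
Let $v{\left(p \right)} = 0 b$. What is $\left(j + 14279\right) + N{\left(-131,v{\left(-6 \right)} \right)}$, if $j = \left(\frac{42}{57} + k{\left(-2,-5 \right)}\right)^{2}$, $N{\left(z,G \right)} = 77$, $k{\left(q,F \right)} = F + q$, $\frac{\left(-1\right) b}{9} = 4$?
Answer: $\frac{5196677}{361} \approx 14395.0$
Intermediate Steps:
$b = -36$ ($b = \left(-9\right) 4 = -36$)
$v{\left(p \right)} = 0$ ($v{\left(p \right)} = 0 \left(-36\right) = 0$)
$j = \frac{14161}{361}$ ($j = \left(\frac{42}{57} - 7\right)^{2} = \left(42 \cdot \frac{1}{57} - 7\right)^{2} = \left(\frac{14}{19} - 7\right)^{2} = \left(- \frac{119}{19}\right)^{2} = \frac{14161}{361} \approx 39.227$)
$\left(j + 14279\right) + N{\left(-131,v{\left(-6 \right)} \right)} = \left(\frac{14161}{361} + 14279\right) + 77 = \frac{5168880}{361} + 77 = \frac{5196677}{361}$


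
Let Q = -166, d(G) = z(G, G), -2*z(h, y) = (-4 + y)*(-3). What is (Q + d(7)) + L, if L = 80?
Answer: -163/2 ≈ -81.500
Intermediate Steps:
z(h, y) = -6 + 3*y/2 (z(h, y) = -(-4 + y)*(-3)/2 = -(12 - 3*y)/2 = -6 + 3*y/2)
d(G) = -6 + 3*G/2
(Q + d(7)) + L = (-166 + (-6 + (3/2)*7)) + 80 = (-166 + (-6 + 21/2)) + 80 = (-166 + 9/2) + 80 = -323/2 + 80 = -163/2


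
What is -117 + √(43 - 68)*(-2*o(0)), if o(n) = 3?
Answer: -117 - 30*I ≈ -117.0 - 30.0*I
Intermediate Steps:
-117 + √(43 - 68)*(-2*o(0)) = -117 + √(43 - 68)*(-2*3) = -117 + √(-25)*(-6) = -117 + (5*I)*(-6) = -117 - 30*I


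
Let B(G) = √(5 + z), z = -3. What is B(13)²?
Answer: 2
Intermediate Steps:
B(G) = √2 (B(G) = √(5 - 3) = √2)
B(13)² = (√2)² = 2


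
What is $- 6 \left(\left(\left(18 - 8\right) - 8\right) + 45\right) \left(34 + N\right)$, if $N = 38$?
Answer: $-20304$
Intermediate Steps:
$- 6 \left(\left(\left(18 - 8\right) - 8\right) + 45\right) \left(34 + N\right) = - 6 \left(\left(\left(18 - 8\right) - 8\right) + 45\right) \left(34 + 38\right) = - 6 \left(\left(10 - 8\right) + 45\right) 72 = - 6 \left(2 + 45\right) 72 = - 6 \cdot 47 \cdot 72 = \left(-6\right) 3384 = -20304$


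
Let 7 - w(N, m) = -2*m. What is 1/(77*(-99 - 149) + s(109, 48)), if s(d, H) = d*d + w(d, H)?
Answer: -1/7112 ≈ -0.00014061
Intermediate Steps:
w(N, m) = 7 + 2*m (w(N, m) = 7 - (-2)*m = 7 + 2*m)
s(d, H) = 7 + d² + 2*H (s(d, H) = d*d + (7 + 2*H) = d² + (7 + 2*H) = 7 + d² + 2*H)
1/(77*(-99 - 149) + s(109, 48)) = 1/(77*(-99 - 149) + (7 + 109² + 2*48)) = 1/(77*(-248) + (7 + 11881 + 96)) = 1/(-19096 + 11984) = 1/(-7112) = -1/7112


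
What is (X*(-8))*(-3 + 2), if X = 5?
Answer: 40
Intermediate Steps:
(X*(-8))*(-3 + 2) = (5*(-8))*(-3 + 2) = -40*(-1) = 40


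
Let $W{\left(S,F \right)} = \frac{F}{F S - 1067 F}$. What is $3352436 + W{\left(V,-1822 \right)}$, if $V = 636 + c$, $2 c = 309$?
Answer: $\frac{1853897106}{553} \approx 3.3524 \cdot 10^{6}$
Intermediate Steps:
$c = \frac{309}{2}$ ($c = \frac{1}{2} \cdot 309 = \frac{309}{2} \approx 154.5$)
$V = \frac{1581}{2}$ ($V = 636 + \frac{309}{2} = \frac{1581}{2} \approx 790.5$)
$W{\left(S,F \right)} = \frac{F}{- 1067 F + F S}$
$3352436 + W{\left(V,-1822 \right)} = 3352436 + \frac{1}{-1067 + \frac{1581}{2}} = 3352436 + \frac{1}{- \frac{553}{2}} = 3352436 - \frac{2}{553} = \frac{1853897106}{553}$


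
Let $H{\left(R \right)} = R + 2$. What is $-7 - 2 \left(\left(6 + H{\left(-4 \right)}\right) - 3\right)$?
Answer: $-9$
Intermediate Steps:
$H{\left(R \right)} = 2 + R$
$-7 - 2 \left(\left(6 + H{\left(-4 \right)}\right) - 3\right) = -7 - 2 \left(\left(6 + \left(2 - 4\right)\right) - 3\right) = -7 - 2 \left(\left(6 - 2\right) - 3\right) = -7 - 2 \left(4 - 3\right) = -7 - 2 = -9$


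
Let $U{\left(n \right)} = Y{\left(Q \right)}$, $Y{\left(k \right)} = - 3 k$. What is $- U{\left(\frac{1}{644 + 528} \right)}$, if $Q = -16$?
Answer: $-48$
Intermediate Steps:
$U{\left(n \right)} = 48$ ($U{\left(n \right)} = \left(-3\right) \left(-16\right) = 48$)
$- U{\left(\frac{1}{644 + 528} \right)} = \left(-1\right) 48 = -48$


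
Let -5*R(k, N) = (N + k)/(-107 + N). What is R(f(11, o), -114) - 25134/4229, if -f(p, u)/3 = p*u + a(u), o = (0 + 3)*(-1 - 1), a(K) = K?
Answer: -1608336/274885 ≈ -5.8509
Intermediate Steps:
o = -6 (o = 3*(-2) = -6)
f(p, u) = -3*u - 3*p*u (f(p, u) = -3*(p*u + u) = -3*(u + p*u) = -3*u - 3*p*u)
R(k, N) = -(N + k)/(5*(-107 + N))
R(f(11, o), -114) - 25134/4229 = (-1*(-114) - 3*(-6)*(-1 - 1*11))/(5*(-107 - 114)) - 25134/4229 = (⅕)*(114 - 3*(-6)*(-1 - 11))/(-221) - 25134/4229 = (⅕)*(-1/221)*(114 - 3*(-6)*(-12)) - 1*25134/4229 = (⅕)*(-1/221)*(114 - 1*216) - 25134/4229 = (⅕)*(-1/221)*(114 - 216) - 25134/4229 = (⅕)*(-1/221)*(-102) - 25134/4229 = 6/65 - 25134/4229 = -1608336/274885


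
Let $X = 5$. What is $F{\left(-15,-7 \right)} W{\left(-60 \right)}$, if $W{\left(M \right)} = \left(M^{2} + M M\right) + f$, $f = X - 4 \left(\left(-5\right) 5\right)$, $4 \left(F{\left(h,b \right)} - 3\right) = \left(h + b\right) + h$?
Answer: $- \frac{182625}{4} \approx -45656.0$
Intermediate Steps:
$F{\left(h,b \right)} = 3 + \frac{h}{2} + \frac{b}{4}$ ($F{\left(h,b \right)} = 3 + \frac{\left(h + b\right) + h}{4} = 3 + \frac{\left(b + h\right) + h}{4} = 3 + \frac{b + 2 h}{4} = 3 + \left(\frac{h}{2} + \frac{b}{4}\right) = 3 + \frac{h}{2} + \frac{b}{4}$)
$f = 105$ ($f = 5 - 4 \left(\left(-5\right) 5\right) = 5 - -100 = 5 + 100 = 105$)
$W{\left(M \right)} = 105 + 2 M^{2}$ ($W{\left(M \right)} = \left(M^{2} + M M\right) + 105 = \left(M^{2} + M^{2}\right) + 105 = 2 M^{2} + 105 = 105 + 2 M^{2}$)
$F{\left(-15,-7 \right)} W{\left(-60 \right)} = \left(3 + \frac{1}{2} \left(-15\right) + \frac{1}{4} \left(-7\right)\right) \left(105 + 2 \left(-60\right)^{2}\right) = \left(3 - \frac{15}{2} - \frac{7}{4}\right) \left(105 + 2 \cdot 3600\right) = - \frac{25 \left(105 + 7200\right)}{4} = \left(- \frac{25}{4}\right) 7305 = - \frac{182625}{4}$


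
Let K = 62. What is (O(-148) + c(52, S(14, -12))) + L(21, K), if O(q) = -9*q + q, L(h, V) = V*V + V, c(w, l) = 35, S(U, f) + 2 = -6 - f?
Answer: 5125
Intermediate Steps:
S(U, f) = -8 - f (S(U, f) = -2 + (-6 - f) = -8 - f)
L(h, V) = V + V² (L(h, V) = V² + V = V + V²)
O(q) = -8*q
(O(-148) + c(52, S(14, -12))) + L(21, K) = (-8*(-148) + 35) + 62*(1 + 62) = (1184 + 35) + 62*63 = 1219 + 3906 = 5125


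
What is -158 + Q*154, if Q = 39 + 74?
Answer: 17244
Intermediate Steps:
Q = 113
-158 + Q*154 = -158 + 113*154 = -158 + 17402 = 17244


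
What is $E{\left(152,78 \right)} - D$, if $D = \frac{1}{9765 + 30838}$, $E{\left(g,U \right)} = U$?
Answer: $\frac{3167033}{40603} \approx 78.0$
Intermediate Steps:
$D = \frac{1}{40603} \approx 2.4629 \cdot 10^{-5}$
$E{\left(152,78 \right)} - D = 78 - \frac{1}{40603} = \frac{3167033}{40603}$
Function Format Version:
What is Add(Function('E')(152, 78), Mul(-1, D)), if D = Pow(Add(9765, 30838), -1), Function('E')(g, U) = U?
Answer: Rational(3167033, 40603) ≈ 78.000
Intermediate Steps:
D = Rational(1, 40603) (D = Pow(40603, -1) = Rational(1, 40603) ≈ 2.4629e-5)
Add(Function('E')(152, 78), Mul(-1, D)) = Add(78, Mul(-1, Rational(1, 40603))) = Add(78, Rational(-1, 40603)) = Rational(3167033, 40603)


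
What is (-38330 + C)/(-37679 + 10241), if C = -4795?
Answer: 14375/9146 ≈ 1.5717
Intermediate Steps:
(-38330 + C)/(-37679 + 10241) = (-38330 - 4795)/(-37679 + 10241) = -43125/(-27438) = -43125*(-1/27438) = 14375/9146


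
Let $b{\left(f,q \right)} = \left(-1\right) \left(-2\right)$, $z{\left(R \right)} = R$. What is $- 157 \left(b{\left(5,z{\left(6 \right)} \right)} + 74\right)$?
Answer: $-11932$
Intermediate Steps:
$b{\left(f,q \right)} = 2$
$- 157 \left(b{\left(5,z{\left(6 \right)} \right)} + 74\right) = - 157 \left(2 + 74\right) = \left(-157\right) 76 = -11932$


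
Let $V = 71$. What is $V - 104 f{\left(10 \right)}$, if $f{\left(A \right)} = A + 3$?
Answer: $-1281$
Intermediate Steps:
$f{\left(A \right)} = 3 + A$
$V - 104 f{\left(10 \right)} = 71 - 104 \left(3 + 10\right) = 71 - 1352 = -1281$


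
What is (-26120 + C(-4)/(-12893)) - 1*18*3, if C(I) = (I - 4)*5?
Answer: -337461342/12893 ≈ -26174.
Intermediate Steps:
C(I) = -20 + 5*I (C(I) = (-4 + I)*5 = -20 + 5*I)
(-26120 + C(-4)/(-12893)) - 1*18*3 = (-26120 + (-20 + 5*(-4))/(-12893)) - 1*18*3 = (-26120 + (-20 - 20)*(-1/12893)) - 18*3 = (-26120 - 40*(-1/12893)) - 54 = (-26120 + 40/12893) - 54 = -336765120/12893 - 54 = -337461342/12893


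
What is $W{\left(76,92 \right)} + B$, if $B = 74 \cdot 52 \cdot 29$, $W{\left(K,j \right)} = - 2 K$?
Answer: $111440$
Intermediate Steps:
$B = 111592$ ($B = 3848 \cdot 29 = 111592$)
$W{\left(76,92 \right)} + B = \left(-2\right) 76 + 111592 = -152 + 111592 = 111440$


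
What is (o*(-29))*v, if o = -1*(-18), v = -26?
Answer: 13572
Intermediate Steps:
o = 18
(o*(-29))*v = (18*(-29))*(-26) = -522*(-26) = 13572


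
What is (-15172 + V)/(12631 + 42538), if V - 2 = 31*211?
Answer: -8629/55169 ≈ -0.15641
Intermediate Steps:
V = 6543 (V = 2 + 31*211 = 2 + 6541 = 6543)
(-15172 + V)/(12631 + 42538) = (-15172 + 6543)/(12631 + 42538) = -8629/55169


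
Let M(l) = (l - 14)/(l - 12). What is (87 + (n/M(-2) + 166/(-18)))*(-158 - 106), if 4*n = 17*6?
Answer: -158543/6 ≈ -26424.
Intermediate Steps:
n = 51/2 (n = (17*6)/4 = (¼)*102 = 51/2 ≈ 25.500)
M(l) = (-14 + l)/(-12 + l)
(87 + (n/M(-2) + 166/(-18)))*(-158 - 106) = (87 + (51/(2*(((-14 - 2)/(-12 - 2)))) + 166/(-18)))*(-158 - 106) = (87 + (51/(2*((-16/(-14)))) + 166*(-1/18)))*(-264) = (87 + (51/(2*((-1/14*(-16)))) - 83/9))*(-264) = (87 + (51/(2*(8/7)) - 83/9))*(-264) = (87 + ((51/2)*(7/8) - 83/9))*(-264) = (87 + (357/16 - 83/9))*(-264) = (87 + 1885/144)*(-264) = (14413/144)*(-264) = -158543/6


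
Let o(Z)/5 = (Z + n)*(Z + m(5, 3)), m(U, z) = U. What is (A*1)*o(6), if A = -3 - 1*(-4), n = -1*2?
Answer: 220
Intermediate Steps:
n = -2
A = 1 (A = -3 + 4 = 1)
o(Z) = 5*(-2 + Z)*(5 + Z) (o(Z) = 5*((Z - 2)*(Z + 5)) = 5*((-2 + Z)*(5 + Z)) = 5*(-2 + Z)*(5 + Z))
(A*1)*o(6) = (1*1)*(-50 + 5*6**2 + 15*6) = 1*(-50 + 5*36 + 90) = 1*(-50 + 180 + 90) = 1*220 = 220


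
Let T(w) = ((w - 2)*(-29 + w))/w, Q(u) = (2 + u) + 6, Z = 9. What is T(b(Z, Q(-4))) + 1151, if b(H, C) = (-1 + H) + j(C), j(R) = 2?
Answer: 5679/5 ≈ 1135.8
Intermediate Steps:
Q(u) = 8 + u
b(H, C) = 1 + H (b(H, C) = (-1 + H) + 2 = 1 + H)
T(w) = (-29 + w)*(-2 + w)/w (T(w) = ((-2 + w)*(-29 + w))/w = ((-29 + w)*(-2 + w))/w = (-29 + w)*(-2 + w)/w)
T(b(Z, Q(-4))) + 1151 = (-31 + (1 + 9) + 58/(1 + 9)) + 1151 = (-31 + 10 + 58/10) + 1151 = (-31 + 10 + 58*(1/10)) + 1151 = (-31 + 10 + 29/5) + 1151 = -76/5 + 1151 = 5679/5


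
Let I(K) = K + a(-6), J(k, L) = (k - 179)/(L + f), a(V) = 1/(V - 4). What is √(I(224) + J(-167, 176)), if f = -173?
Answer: √97710/30 ≈ 10.420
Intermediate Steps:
a(V) = 1/(-4 + V)
J(k, L) = (-179 + k)/(-173 + L) (J(k, L) = (k - 179)/(L - 173) = (-179 + k)/(-173 + L))
I(K) = -⅒ + K (I(K) = K + 1/(-4 - 6) = K + 1/(-10) = K - ⅒ = -⅒ + K)
√(I(224) + J(-167, 176)) = √((-⅒ + 224) + (-179 - 167)/(-173 + 176)) = √(2239/10 - 346/3) = √(3257/30) = √97710/30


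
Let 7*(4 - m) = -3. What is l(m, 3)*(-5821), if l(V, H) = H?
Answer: -17463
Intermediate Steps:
m = 31/7 (m = 4 - 1/7*(-3) = 4 + 3/7 = 31/7 ≈ 4.4286)
l(m, 3)*(-5821) = 3*(-5821) = -17463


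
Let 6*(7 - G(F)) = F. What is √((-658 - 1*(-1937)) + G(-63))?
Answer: √5186/2 ≈ 36.007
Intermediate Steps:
G(F) = 7 - F/6
√((-658 - 1*(-1937)) + G(-63)) = √((-658 - 1*(-1937)) + (7 - ⅙*(-63))) = √((-658 + 1937) + (7 + 21/2)) = √(1279 + 35/2) = √(2593/2) = √5186/2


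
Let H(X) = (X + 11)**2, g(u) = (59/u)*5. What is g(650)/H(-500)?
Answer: 59/31085730 ≈ 1.8980e-6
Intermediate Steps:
g(u) = 295/u
H(X) = (11 + X)**2
g(650)/H(-500) = (295/650)/((11 - 500)**2) = (295*(1/650))/((-489)**2) = (59/130)/239121 = (59/130)*(1/239121) = 59/31085730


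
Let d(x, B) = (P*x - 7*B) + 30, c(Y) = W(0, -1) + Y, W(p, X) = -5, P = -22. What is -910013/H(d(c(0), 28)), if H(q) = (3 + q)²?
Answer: -910013/2809 ≈ -323.96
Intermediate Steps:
c(Y) = -5 + Y
d(x, B) = 30 - 22*x - 7*B (d(x, B) = (-22*x - 7*B) + 30 = 30 - 22*x - 7*B)
-910013/H(d(c(0), 28)) = -910013/(3 + (30 - 22*(-5 + 0) - 7*28))² = -910013/(3 + (30 - 22*(-5) - 196))² = -910013/(3 + (30 + 110 - 196))² = -910013/(3 - 56)² = -910013/((-53)²) = -910013/2809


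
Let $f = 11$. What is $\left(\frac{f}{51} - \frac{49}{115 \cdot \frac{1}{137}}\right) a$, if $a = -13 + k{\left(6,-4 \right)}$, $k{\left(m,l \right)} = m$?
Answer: $\frac{2387686}{5865} \approx 407.11$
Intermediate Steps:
$a = -7$ ($a = -13 + 6 = -7$)
$\left(\frac{f}{51} - \frac{49}{115 \cdot \frac{1}{137}}\right) a = \left(\frac{11}{51} - \frac{49}{115 \cdot \frac{1}{137}}\right) \left(-7\right) = \left(11 \cdot \frac{1}{51} - \frac{49}{115 \cdot \frac{1}{137}}\right) \left(-7\right) = \left(\frac{11}{51} - \frac{49}{\frac{115}{137}}\right) \left(-7\right) = \left(\frac{11}{51} - \frac{6713}{115}\right) \left(-7\right) = \left(- \frac{341098}{5865}\right) \left(-7\right) = \frac{2387686}{5865}$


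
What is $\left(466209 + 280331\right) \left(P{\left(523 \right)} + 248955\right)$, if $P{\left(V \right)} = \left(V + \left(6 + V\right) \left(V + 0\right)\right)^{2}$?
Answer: $57360061265359700$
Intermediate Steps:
$P{\left(V \right)} = \left(V + V \left(6 + V\right)\right)^{2}$ ($P{\left(V \right)} = \left(V + \left(6 + V\right) V\right)^{2} = \left(V + V \left(6 + V\right)\right)^{2}$)
$\left(466209 + 280331\right) \left(P{\left(523 \right)} + 248955\right) = \left(466209 + 280331\right) \left(523^{2} \left(7 + 523\right)^{2} + 248955\right) = 746540 \left(273529 \cdot 530^{2} + 248955\right) = 746540 \left(273529 \cdot 280900 + 248955\right) = 746540 \left(76834296100 + 248955\right) = 746540 \cdot 76834545055 = 57360061265359700$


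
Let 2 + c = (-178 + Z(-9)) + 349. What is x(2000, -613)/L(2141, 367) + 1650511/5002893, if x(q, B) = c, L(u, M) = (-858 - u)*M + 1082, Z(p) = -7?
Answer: 604670183965/1833645333681 ≈ 0.32976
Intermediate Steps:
L(u, M) = 1082 + M*(-858 - u) (L(u, M) = M*(-858 - u) + 1082 = 1082 + M*(-858 - u))
c = 162 (c = -2 + ((-178 - 7) + 349) = -2 + (-185 + 349) = -2 + 164 = 162)
x(q, B) = 162
x(2000, -613)/L(2141, 367) + 1650511/5002893 = 162/(1082 - 858*367 - 1*367*2141) + 1650511/5002893 = 162/(1082 - 314886 - 785747) + 1650511*(1/5002893) = 162/(-1099551) + 1650511/5002893 = 162*(-1/1099551) + 1650511/5002893 = -54/366517 + 1650511/5002893 = 604670183965/1833645333681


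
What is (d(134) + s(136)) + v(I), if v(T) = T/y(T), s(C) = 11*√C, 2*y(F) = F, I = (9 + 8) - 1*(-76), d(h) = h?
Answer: 136 + 22*√34 ≈ 264.28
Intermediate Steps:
I = 93 (I = 17 + 76 = 93)
y(F) = F/2
v(T) = 2 (v(T) = T/((T/2)) = T*(2/T) = 2)
(d(134) + s(136)) + v(I) = (134 + 11*√136) + 2 = (134 + 11*(2*√34)) + 2 = (134 + 22*√34) + 2 = 136 + 22*√34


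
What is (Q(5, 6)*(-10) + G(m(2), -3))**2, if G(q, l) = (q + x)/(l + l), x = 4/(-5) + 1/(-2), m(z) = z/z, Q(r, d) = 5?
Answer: 998001/400 ≈ 2495.0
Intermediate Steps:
m(z) = 1
x = -13/10 (x = 4*(-1/5) + 1*(-1/2) = -4/5 - 1/2 = -13/10 ≈ -1.3000)
G(q, l) = (-13/10 + q)/(2*l) (G(q, l) = (q - 13/10)/(l + l) = (-13/10 + q)/((2*l)) = (-13/10 + q)*(1/(2*l)) = (-13/10 + q)/(2*l))
(Q(5, 6)*(-10) + G(m(2), -3))**2 = (5*(-10) + (1/20)*(-13 + 10*1)/(-3))**2 = (-50 + (1/20)*(-1/3)*(-13 + 10))**2 = (-50 + (1/20)*(-1/3)*(-3))**2 = (-50 + 1/20)**2 = (-999/20)**2 = 998001/400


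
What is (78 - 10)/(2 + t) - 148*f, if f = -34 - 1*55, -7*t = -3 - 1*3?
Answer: 65979/5 ≈ 13196.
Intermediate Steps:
t = 6/7 (t = -(-3 - 1*3)/7 = -(-3 - 3)/7 = -⅐*(-6) = 6/7 ≈ 0.85714)
f = -89 (f = -34 - 55 = -89)
(78 - 10)/(2 + t) - 148*f = (78 - 10)/(2 + 6/7) - 148*(-89) = 68/(20/7) + 13172 = 68*(7/20) + 13172 = 119/5 + 13172 = 65979/5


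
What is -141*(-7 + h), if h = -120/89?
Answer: 104763/89 ≈ 1177.1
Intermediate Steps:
h = -120/89 (h = -120*1/89 = -120/89 ≈ -1.3483)
-141*(-7 + h) = -141*(-7 - 120/89) = -141*(-743/89) = 104763/89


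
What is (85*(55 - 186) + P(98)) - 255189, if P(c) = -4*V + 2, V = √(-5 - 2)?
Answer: -266322 - 4*I*√7 ≈ -2.6632e+5 - 10.583*I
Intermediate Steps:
V = I*√7 (V = √(-7) = I*√7 ≈ 2.6458*I)
P(c) = 2 - 4*I*√7 (P(c) = -4*I*√7 + 2 = 2 - 4*I*√7)
(85*(55 - 186) + P(98)) - 255189 = (85*(55 - 186) + (2 - 4*I*√7)) - 255189 = (85*(-131) + (2 - 4*I*√7)) - 255189 = (-11135 + (2 - 4*I*√7)) - 255189 = (-11133 - 4*I*√7) - 255189 = -266322 - 4*I*√7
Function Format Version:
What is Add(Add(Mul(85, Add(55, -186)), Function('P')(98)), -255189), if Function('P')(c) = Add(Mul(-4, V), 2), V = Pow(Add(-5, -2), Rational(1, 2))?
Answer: Add(-266322, Mul(-4, I, Pow(7, Rational(1, 2)))) ≈ Add(-2.6632e+5, Mul(-10.583, I))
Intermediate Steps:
V = Mul(I, Pow(7, Rational(1, 2))) (V = Pow(-7, Rational(1, 2)) = Mul(I, Pow(7, Rational(1, 2))) ≈ Mul(2.6458, I))
Function('P')(c) = Add(2, Mul(-4, I, Pow(7, Rational(1, 2)))) (Function('P')(c) = Add(Mul(-4, Mul(I, Pow(7, Rational(1, 2)))), 2) = Add(Mul(-4, I, Pow(7, Rational(1, 2))), 2) = Add(2, Mul(-4, I, Pow(7, Rational(1, 2)))))
Add(Add(Mul(85, Add(55, -186)), Function('P')(98)), -255189) = Add(Add(Mul(85, Add(55, -186)), Add(2, Mul(-4, I, Pow(7, Rational(1, 2))))), -255189) = Add(Add(Mul(85, -131), Add(2, Mul(-4, I, Pow(7, Rational(1, 2))))), -255189) = Add(Add(-11135, Add(2, Mul(-4, I, Pow(7, Rational(1, 2))))), -255189) = Add(Add(-11133, Mul(-4, I, Pow(7, Rational(1, 2)))), -255189) = Add(-266322, Mul(-4, I, Pow(7, Rational(1, 2))))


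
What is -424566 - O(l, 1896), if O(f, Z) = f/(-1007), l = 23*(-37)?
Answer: -427538813/1007 ≈ -4.2457e+5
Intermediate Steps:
l = -851
O(f, Z) = -f/1007 (O(f, Z) = f*(-1/1007) = -f/1007)
-424566 - O(l, 1896) = -424566 - (-1)*(-851)/1007 = -424566 - 1*851/1007 = -424566 - 851/1007 = -427538813/1007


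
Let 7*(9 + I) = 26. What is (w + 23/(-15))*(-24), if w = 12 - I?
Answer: -13232/35 ≈ -378.06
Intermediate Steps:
I = -37/7 (I = -9 + (1/7)*26 = -9 + 26/7 = -37/7 ≈ -5.2857)
w = 121/7 (w = 12 - 1*(-37/7) = 12 + 37/7 = 121/7 ≈ 17.286)
(w + 23/(-15))*(-24) = (121/7 + 23/(-15))*(-24) = (121/7 + 23*(-1/15))*(-24) = (121/7 - 23/15)*(-24) = (1654/105)*(-24) = -13232/35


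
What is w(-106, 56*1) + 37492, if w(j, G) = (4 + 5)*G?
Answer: 37996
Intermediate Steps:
w(j, G) = 9*G
w(-106, 56*1) + 37492 = 9*(56*1) + 37492 = 9*56 + 37492 = 504 + 37492 = 37996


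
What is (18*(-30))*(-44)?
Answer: 23760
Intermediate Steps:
(18*(-30))*(-44) = -540*(-44) = 23760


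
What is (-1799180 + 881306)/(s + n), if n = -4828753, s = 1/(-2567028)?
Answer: 2356208258472/12395544156085 ≈ 0.19009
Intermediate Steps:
s = -1/2567028 ≈ -3.8956e-7
(-1799180 + 881306)/(s + n) = (-1799180 + 881306)/(-1/2567028 - 4828753) = -917874/(-12395544156085/2567028) = -917874*(-2567028/12395544156085) = 2356208258472/12395544156085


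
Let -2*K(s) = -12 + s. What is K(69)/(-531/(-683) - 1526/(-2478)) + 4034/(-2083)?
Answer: -15712434833/701696044 ≈ -22.392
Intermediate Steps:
K(s) = 6 - s/2 (K(s) = -(-12 + s)/2 = 6 - s/2)
K(69)/(-531/(-683) - 1526/(-2478)) + 4034/(-2083) = (6 - ½*69)/(-531/(-683) - 1526/(-2478)) + 4034/(-2083) = (6 - 69/2)/(-531*(-1/683) - 1526*(-1/2478)) + 4034*(-1/2083) = -57/(2*(531/683 + 109/177)) - 4034/2083 = -57/(2*168434/120891) - 4034/2083 = -57/2*120891/168434 - 4034/2083 = -6890787/336868 - 4034/2083 = -15712434833/701696044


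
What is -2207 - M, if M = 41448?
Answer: -43655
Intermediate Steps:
-2207 - M = -2207 - 1*41448 = -2207 - 41448 = -43655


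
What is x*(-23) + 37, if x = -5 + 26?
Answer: -446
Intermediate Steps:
x = 21
x*(-23) + 37 = 21*(-23) + 37 = -483 + 37 = -446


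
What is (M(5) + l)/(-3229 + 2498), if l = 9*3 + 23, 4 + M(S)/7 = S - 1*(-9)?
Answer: -120/731 ≈ -0.16416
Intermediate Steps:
M(S) = 35 + 7*S (M(S) = -28 + 7*(S - 1*(-9)) = -28 + 7*(S + 9) = -28 + 7*(9 + S) = -28 + (63 + 7*S) = 35 + 7*S)
l = 50 (l = 27 + 23 = 50)
(M(5) + l)/(-3229 + 2498) = ((35 + 7*5) + 50)/(-3229 + 2498) = ((35 + 35) + 50)/(-731) = (70 + 50)*(-1/731) = 120*(-1/731) = -120/731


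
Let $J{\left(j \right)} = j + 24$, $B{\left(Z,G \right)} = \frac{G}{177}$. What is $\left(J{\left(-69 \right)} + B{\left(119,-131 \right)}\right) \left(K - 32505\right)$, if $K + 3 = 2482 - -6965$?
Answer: $\frac{62233952}{59} \approx 1.0548 \cdot 10^{6}$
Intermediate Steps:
$K = 9444$ ($K = -3 + \left(2482 - -6965\right) = -3 + \left(2482 + 6965\right) = -3 + 9447 = 9444$)
$B{\left(Z,G \right)} = \frac{G}{177}$ ($B{\left(Z,G \right)} = G \frac{1}{177} = \frac{G}{177}$)
$J{\left(j \right)} = 24 + j$
$\left(J{\left(-69 \right)} + B{\left(119,-131 \right)}\right) \left(K - 32505\right) = \left(\left(24 - 69\right) + \frac{1}{177} \left(-131\right)\right) \left(9444 - 32505\right) = \left(-45 - \frac{131}{177}\right) \left(-23061\right) = \left(- \frac{8096}{177}\right) \left(-23061\right) = \frac{62233952}{59}$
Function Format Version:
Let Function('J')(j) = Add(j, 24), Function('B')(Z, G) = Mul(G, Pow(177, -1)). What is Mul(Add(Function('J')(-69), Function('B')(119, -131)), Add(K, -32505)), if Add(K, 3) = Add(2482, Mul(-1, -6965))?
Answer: Rational(62233952, 59) ≈ 1.0548e+6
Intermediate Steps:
K = 9444 (K = Add(-3, Add(2482, Mul(-1, -6965))) = Add(-3, Add(2482, 6965)) = Add(-3, 9447) = 9444)
Function('B')(Z, G) = Mul(Rational(1, 177), G) (Function('B')(Z, G) = Mul(G, Rational(1, 177)) = Mul(Rational(1, 177), G))
Function('J')(j) = Add(24, j)
Mul(Add(Function('J')(-69), Function('B')(119, -131)), Add(K, -32505)) = Mul(Add(Add(24, -69), Mul(Rational(1, 177), -131)), Add(9444, -32505)) = Mul(Add(-45, Rational(-131, 177)), -23061) = Mul(Rational(-8096, 177), -23061) = Rational(62233952, 59)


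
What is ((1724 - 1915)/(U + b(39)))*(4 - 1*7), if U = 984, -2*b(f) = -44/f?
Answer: 22347/38398 ≈ 0.58198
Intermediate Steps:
b(f) = 22/f (b(f) = -(-22)/f = 22/f)
((1724 - 1915)/(U + b(39)))*(4 - 1*7) = ((1724 - 1915)/(984 + 22/39))*(4 - 1*7) = (-191/(984 + 22*(1/39)))*(4 - 7) = -191/(984 + 22/39)*(-3) = -191/38398/39*(-3) = -191*39/38398*(-3) = -7449/38398*(-3) = 22347/38398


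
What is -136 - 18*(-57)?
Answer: 890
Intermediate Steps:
-136 - 18*(-57) = -136 + 1026 = 890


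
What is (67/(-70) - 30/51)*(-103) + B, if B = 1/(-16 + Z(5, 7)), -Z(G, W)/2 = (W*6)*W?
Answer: 57203339/359380 ≈ 159.17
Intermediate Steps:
Z(G, W) = -12*W² (Z(G, W) = -2*W*6*W = -2*6*W*W = -12*W²)
B = -1/604 (B = 1/(-16 - 12*7²) = 1/(-16 - 12*49) = 1/(-16 - 588) = 1/(-604) = -1/604 ≈ -0.0016556)
(67/(-70) - 30/51)*(-103) + B = (67/(-70) - 30/51)*(-103) - 1/604 = (67*(-1/70) - 30*1/51)*(-103) - 1/604 = (-67/70 - 10/17)*(-103) - 1/604 = -1839/1190*(-103) - 1/604 = 189417/1190 - 1/604 = 57203339/359380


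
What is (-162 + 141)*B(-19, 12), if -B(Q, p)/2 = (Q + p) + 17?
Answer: 420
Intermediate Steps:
B(Q, p) = -34 - 2*Q - 2*p (B(Q, p) = -2*((Q + p) + 17) = -2*(17 + Q + p) = -34 - 2*Q - 2*p)
(-162 + 141)*B(-19, 12) = (-162 + 141)*(-34 - 2*(-19) - 2*12) = -21*(-34 + 38 - 24) = -21*(-20) = 420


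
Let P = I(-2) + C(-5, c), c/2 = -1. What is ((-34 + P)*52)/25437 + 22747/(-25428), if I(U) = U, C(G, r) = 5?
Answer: -206535125/215604012 ≈ -0.95794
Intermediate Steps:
c = -2 (c = 2*(-1) = -2)
P = 3 (P = -2 + 5 = 3)
((-34 + P)*52)/25437 + 22747/(-25428) = ((-34 + 3)*52)/25437 + 22747/(-25428) = -31*52*(1/25437) + 22747*(-1/25428) = -1612*1/25437 - 22747/25428 = -1612/25437 - 22747/25428 = -206535125/215604012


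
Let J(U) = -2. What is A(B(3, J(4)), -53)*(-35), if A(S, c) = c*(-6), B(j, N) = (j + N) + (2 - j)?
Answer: -11130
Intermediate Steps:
B(j, N) = 2 + N (B(j, N) = (N + j) + (2 - j) = 2 + N)
A(S, c) = -6*c
A(B(3, J(4)), -53)*(-35) = -6*(-53)*(-35) = 318*(-35) = -11130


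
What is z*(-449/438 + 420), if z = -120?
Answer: -3670220/73 ≈ -50277.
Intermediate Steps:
z*(-449/438 + 420) = -120*(-449/438 + 420) = -120*183511/438 = -3670220/73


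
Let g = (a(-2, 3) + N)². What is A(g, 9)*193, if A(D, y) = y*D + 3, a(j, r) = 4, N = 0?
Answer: 28371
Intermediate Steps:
g = 16 (g = (4 + 0)² = 4² = 16)
A(D, y) = 3 + D*y (A(D, y) = D*y + 3 = 3 + D*y)
A(g, 9)*193 = (3 + 16*9)*193 = (3 + 144)*193 = 147*193 = 28371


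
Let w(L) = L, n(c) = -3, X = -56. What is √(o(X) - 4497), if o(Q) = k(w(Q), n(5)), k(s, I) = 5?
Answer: 2*I*√1123 ≈ 67.022*I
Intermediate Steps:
o(Q) = 5
√(o(X) - 4497) = √(5 - 4497) = √(-4492) = 2*I*√1123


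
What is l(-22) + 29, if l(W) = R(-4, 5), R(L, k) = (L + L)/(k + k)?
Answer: 141/5 ≈ 28.200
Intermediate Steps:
R(L, k) = L/k (R(L, k) = (2*L)/((2*k)) = (2*L)*(1/(2*k)) = L/k)
l(W) = -⅘ (l(W) = -4/5 = -4*⅕ = -⅘)
l(-22) + 29 = -⅘ + 29 = 141/5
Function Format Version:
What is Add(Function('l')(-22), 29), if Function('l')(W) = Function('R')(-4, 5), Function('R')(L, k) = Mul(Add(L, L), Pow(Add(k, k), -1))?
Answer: Rational(141, 5) ≈ 28.200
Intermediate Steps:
Function('R')(L, k) = Mul(L, Pow(k, -1)) (Function('R')(L, k) = Mul(Mul(2, L), Pow(Mul(2, k), -1)) = Mul(Mul(2, L), Mul(Rational(1, 2), Pow(k, -1))) = Mul(L, Pow(k, -1)))
Function('l')(W) = Rational(-4, 5) (Function('l')(W) = Mul(-4, Pow(5, -1)) = Mul(-4, Rational(1, 5)) = Rational(-4, 5))
Add(Function('l')(-22), 29) = Add(Rational(-4, 5), 29) = Rational(141, 5)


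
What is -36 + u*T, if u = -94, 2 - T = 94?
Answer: 8612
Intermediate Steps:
T = -92 (T = 2 - 1*94 = 2 - 94 = -92)
-36 + u*T = -36 - 94*(-92) = -36 + 8648 = 8612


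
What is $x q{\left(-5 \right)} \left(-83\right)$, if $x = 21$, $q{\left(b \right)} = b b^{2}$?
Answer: $217875$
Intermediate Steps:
$q{\left(b \right)} = b^{3}$
$x q{\left(-5 \right)} \left(-83\right) = 21 \left(-5\right)^{3} \left(-83\right) = 21 \left(-125\right) \left(-83\right) = \left(-2625\right) \left(-83\right) = 217875$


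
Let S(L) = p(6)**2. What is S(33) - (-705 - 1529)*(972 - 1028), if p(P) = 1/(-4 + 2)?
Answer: -500415/4 ≈ -1.2510e+5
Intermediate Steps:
p(P) = -1/2 (p(P) = 1/(-2) = -1/2)
S(L) = 1/4 (S(L) = (-1/2)**2 = 1/4)
S(33) - (-705 - 1529)*(972 - 1028) = 1/4 - (-705 - 1529)*(972 - 1028) = 1/4 - (-2234)*(-56) = 1/4 - 1*125104 = 1/4 - 125104 = -500415/4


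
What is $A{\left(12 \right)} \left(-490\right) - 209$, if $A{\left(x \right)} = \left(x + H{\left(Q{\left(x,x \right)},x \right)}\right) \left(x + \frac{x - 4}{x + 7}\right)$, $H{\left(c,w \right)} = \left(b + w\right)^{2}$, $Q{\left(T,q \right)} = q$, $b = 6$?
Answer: $- \frac{38859011}{19} \approx -2.0452 \cdot 10^{6}$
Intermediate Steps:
$H{\left(c,w \right)} = \left(6 + w\right)^{2}$
$A{\left(x \right)} = \left(x + \left(6 + x\right)^{2}\right) \left(x + \frac{-4 + x}{7 + x}\right)$ ($A{\left(x \right)} = \left(x + \left(6 + x\right)^{2}\right) \left(x + \frac{x - 4}{x + 7}\right) = \left(x + \left(6 + x\right)^{2}\right) \left(x + \frac{-4 + x}{7 + x}\right)$)
$A{\left(12 \right)} \left(-490\right) - 209 = \frac{-144 + 12^{4} + 21 \cdot 12^{3} + 136 \cdot 12^{2} + 236 \cdot 12}{7 + 12} \left(-490\right) - 209 = \frac{-144 + 20736 + 21 \cdot 1728 + 136 \cdot 144 + 2832}{19} \left(-490\right) - 209 = \frac{-144 + 20736 + 36288 + 19584 + 2832}{19} \left(-490\right) - 209 = \frac{1}{19} \cdot 79296 \left(-490\right) - 209 = \frac{79296}{19} \left(-490\right) - 209 = - \frac{38855040}{19} - 209 = - \frac{38859011}{19}$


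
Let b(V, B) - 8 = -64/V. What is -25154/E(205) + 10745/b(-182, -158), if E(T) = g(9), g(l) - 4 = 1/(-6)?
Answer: -18442591/3496 ≈ -5275.3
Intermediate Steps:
g(l) = 23/6 (g(l) = 4 + 1/(-6) = 4 - 1/6 = 23/6)
E(T) = 23/6
b(V, B) = 8 - 64/V
-25154/E(205) + 10745/b(-182, -158) = -25154/23/6 + 10745/(8 - 64/(-182)) = -25154*6/23 + 10745/(8 - 64*(-1/182)) = -150924/23 + 10745/(8 + 32/91) = -150924/23 + 10745/(760/91) = -150924/23 + 10745*(91/760) = -150924/23 + 195559/152 = -18442591/3496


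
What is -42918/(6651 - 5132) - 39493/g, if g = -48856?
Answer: -65703611/2393944 ≈ -27.446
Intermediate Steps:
-42918/(6651 - 5132) - 39493/g = -42918/(6651 - 5132) - 39493/(-48856) = -42918/1519 - 39493*(-1/48856) = -42918*1/1519 + 39493/48856 = -42918/1519 + 39493/48856 = -65703611/2393944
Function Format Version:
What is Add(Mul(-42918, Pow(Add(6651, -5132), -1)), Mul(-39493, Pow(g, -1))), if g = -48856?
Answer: Rational(-65703611, 2393944) ≈ -27.446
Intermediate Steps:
Add(Mul(-42918, Pow(Add(6651, -5132), -1)), Mul(-39493, Pow(g, -1))) = Add(Mul(-42918, Pow(Add(6651, -5132), -1)), Mul(-39493, Pow(-48856, -1))) = Add(Mul(-42918, Pow(1519, -1)), Mul(-39493, Rational(-1, 48856))) = Add(Mul(-42918, Rational(1, 1519)), Rational(39493, 48856)) = Add(Rational(-42918, 1519), Rational(39493, 48856)) = Rational(-65703611, 2393944)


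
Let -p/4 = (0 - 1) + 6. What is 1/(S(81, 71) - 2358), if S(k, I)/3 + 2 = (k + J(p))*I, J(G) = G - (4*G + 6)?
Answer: 1/26391 ≈ 3.7892e-5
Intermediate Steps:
p = -20 (p = -4*((0 - 1) + 6) = -4*(-1 + 6) = -4*5 = -20)
J(G) = -6 - 3*G (J(G) = G - (6 + 4*G) = G + (-6 - 4*G) = -6 - 3*G)
S(k, I) = -6 + 3*I*(54 + k) (S(k, I) = -6 + 3*((k + (-6 - 3*(-20)))*I) = -6 + 3*((k + (-6 + 60))*I) = -6 + 3*((k + 54)*I) = -6 + 3*((54 + k)*I) = -6 + 3*(I*(54 + k)) = -6 + 3*I*(54 + k))
1/(S(81, 71) - 2358) = 1/((-6 + 162*71 + 3*71*81) - 2358) = 1/((-6 + 11502 + 17253) - 2358) = 1/(28749 - 2358) = 1/26391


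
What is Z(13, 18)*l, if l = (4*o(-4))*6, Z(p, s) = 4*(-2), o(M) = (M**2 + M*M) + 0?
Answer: -6144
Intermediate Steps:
o(M) = 2*M**2 (o(M) = (M**2 + M**2) + 0 = 2*M**2 + 0 = 2*M**2)
Z(p, s) = -8
l = 768 (l = (4*(2*(-4)**2))*6 = (4*(2*16))*6 = (4*32)*6 = 128*6 = 768)
Z(13, 18)*l = -8*768 = -6144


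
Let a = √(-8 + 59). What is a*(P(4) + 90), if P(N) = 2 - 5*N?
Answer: 72*√51 ≈ 514.18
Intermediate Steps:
a = √51 ≈ 7.1414
a*(P(4) + 90) = √51*((2 - 5*4) + 90) = √51*((2 - 20) + 90) = √51*(-18 + 90) = √51*72 = 72*√51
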